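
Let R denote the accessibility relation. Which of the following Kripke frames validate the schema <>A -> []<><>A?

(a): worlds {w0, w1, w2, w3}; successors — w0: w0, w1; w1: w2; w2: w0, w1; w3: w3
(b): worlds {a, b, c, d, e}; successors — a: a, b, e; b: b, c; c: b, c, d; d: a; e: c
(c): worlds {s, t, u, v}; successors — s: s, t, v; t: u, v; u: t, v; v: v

Frame correspondent (Sahlqvist): forall x forall y forall z ((xRy & xRz) -> exists w (y = w & z R^2 w)) — i.e. a generalized confluence (Geach) condition.
(a): condition met.
(b): fails — aRa, aRb but no w with a=w and bR²w.
(c): fails — sRs, sRt but no w with s=w and tR²w.

(a)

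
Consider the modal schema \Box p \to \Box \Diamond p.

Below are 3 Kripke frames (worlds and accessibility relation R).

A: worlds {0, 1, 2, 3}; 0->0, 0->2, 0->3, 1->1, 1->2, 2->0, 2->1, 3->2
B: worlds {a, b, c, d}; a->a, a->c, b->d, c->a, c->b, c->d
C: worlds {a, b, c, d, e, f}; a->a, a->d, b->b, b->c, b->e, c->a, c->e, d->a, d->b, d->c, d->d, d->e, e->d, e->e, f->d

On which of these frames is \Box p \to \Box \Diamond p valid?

The schema corresponds to a generalized confluence (Geach) condition: \forall x \forall z (xRz \to \exists w (xRw \wedge zRw)).
A: fails — 3R2 but no w with 3Rw and 2Rw.
B: fails — bRd but no w with bRw and dRw.
C: condition met.
Valid on: C.

C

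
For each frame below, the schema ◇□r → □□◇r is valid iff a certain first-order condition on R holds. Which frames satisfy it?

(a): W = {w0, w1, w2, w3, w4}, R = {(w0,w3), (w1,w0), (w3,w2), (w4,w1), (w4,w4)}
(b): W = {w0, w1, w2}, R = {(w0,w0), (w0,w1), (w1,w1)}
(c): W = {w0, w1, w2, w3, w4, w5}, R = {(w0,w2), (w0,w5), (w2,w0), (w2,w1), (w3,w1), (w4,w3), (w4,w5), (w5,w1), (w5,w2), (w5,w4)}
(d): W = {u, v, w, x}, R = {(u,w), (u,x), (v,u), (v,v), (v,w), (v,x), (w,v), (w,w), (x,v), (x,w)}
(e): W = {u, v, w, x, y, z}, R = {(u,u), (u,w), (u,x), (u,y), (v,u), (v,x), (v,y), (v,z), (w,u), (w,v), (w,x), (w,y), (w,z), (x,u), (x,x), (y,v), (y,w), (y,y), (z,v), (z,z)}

The schema corresponds to a generalized confluence (Geach) condition: ∀x ∀y ∀z ((xRy ∧ xR²z) → ∃w (yRw ∧ zRw)).
(a): fails — w0Rw3, w0R²w2 but no w with w3Rw and w2Rw.
(b): holds.
(c): fails — w0Rw2, w0R²w0 but no w with w2Rw and w0Rw.
(d): holds.
(e): fails — uRu, uR²z but no t with uRt and zRt.
Valid on: (b), (d).

(b), (d)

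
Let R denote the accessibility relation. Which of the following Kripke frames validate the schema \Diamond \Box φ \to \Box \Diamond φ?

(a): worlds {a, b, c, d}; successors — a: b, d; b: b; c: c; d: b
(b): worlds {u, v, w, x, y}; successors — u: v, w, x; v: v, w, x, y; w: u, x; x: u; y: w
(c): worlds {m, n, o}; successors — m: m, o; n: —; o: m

The schema corresponds to convergence: \forall x \forall y \forall z (Rxy \wedge Rxz \to \exists w (Ryw \wedge Rzw)).
(a): condition met.
(b): fails — Ruv and Rux but v and x have no common successor.
(c): condition met.

(a), (c)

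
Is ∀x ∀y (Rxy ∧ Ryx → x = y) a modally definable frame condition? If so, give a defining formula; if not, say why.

No

If a class were modally definable it would be closed under surjective bounded morphisms (Goldblatt–Thomason).
The 8-cycle (worlds w0,w1,w2,w3,w4,w5,w6,w7 with w0→w1→w2→w3→w4→w5→w6→w7→w0) is antisymmetric. Sending even-indexed worlds to • and odd-indexed worlds to ∘ is a surjective bounded morphism onto the two-world frame with •↔∘, which is not antisymmetric.
Hence antisymmetry is not modally definable.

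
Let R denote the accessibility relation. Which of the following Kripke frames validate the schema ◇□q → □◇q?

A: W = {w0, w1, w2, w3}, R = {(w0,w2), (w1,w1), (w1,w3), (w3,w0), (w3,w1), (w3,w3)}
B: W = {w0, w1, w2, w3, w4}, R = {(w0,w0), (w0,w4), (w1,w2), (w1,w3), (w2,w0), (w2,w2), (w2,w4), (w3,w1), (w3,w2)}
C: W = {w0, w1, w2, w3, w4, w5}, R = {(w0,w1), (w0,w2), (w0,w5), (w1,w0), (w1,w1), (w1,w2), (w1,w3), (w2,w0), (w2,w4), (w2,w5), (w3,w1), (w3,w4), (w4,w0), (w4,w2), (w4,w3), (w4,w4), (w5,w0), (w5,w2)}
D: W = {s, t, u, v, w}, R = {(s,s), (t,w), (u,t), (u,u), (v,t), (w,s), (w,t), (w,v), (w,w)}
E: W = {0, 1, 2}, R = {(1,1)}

Frame correspondent (Sahlqvist): ∀x ∀y ∀z (Rxy ∧ Rxz → ∃w (Ryw ∧ Rzw)) — i.e. convergence.
A: fails — Rw0w2 and Rw0w2 but w2 and w2 have no common successor.
B: fails — Rw0w4 and Rw0w4 but w4 and w4 have no common successor.
C: holds.
D: fails — Rut and Ruu but t and u have no common successor.
E: holds.

C, E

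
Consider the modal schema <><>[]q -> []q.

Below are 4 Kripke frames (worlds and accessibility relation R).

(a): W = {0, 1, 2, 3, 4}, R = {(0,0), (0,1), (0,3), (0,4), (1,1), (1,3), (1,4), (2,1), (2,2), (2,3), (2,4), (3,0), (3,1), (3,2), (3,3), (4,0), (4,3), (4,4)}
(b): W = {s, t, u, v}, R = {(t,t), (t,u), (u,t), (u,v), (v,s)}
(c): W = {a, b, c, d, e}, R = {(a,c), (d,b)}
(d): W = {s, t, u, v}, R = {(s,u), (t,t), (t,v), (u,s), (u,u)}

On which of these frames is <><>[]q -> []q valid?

Frame correspondent (Sahlqvist): forall x forall y forall z ((x R^2 y & xRz) -> exists w (yRw & z = w)) — i.e. a generalized confluence (Geach) condition.
(a): fails — 0R²1, 0R0 but no w with 1Rw and 0=w.
(b): fails — tR²u, tRu but no w with uRw and u=w.
(c): satisfies the condition.
(d): fails — tR²v, tRt but no w with vRw and t=w.

(c)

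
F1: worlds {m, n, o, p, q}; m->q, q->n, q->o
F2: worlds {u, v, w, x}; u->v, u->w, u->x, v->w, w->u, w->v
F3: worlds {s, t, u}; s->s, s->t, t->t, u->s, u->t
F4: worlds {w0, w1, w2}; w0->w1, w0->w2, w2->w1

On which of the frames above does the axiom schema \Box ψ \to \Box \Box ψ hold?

This is the axiom for transitivity; its first-order frame correspondent is \forall x \forall y \forall z (Rxy \wedge Ryz \to Rxz).
F1: fails — Rmq and Rqn but not Rmn.
F2: fails — Rwu and Ruw but not Rww.
F3: condition met.
F4: condition met.
Valid on: F3, F4.

F3, F4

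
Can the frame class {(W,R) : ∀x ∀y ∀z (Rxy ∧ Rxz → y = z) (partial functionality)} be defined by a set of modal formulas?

This is a Sahlqvist condition; the CD axiom ◇p → □p defines it.

Yes — defined by ◇p → □p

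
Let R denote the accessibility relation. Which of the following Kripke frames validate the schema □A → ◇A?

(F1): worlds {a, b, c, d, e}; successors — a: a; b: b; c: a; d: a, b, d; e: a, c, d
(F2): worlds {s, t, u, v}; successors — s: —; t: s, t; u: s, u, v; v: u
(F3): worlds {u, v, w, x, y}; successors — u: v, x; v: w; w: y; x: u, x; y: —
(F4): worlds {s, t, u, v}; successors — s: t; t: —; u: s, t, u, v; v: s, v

The schema corresponds to seriality: ∀x ∃y Rxy.
(F1): holds.
(F2): fails — world s has no successor.
(F3): fails — world y has no successor.
(F4): fails — world t has no successor.
Valid on: (F1).

(F1)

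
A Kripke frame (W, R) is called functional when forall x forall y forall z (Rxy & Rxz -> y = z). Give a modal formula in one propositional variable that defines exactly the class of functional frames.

◇s → □s

A defining formula is ◇s → □s (the CD axiom).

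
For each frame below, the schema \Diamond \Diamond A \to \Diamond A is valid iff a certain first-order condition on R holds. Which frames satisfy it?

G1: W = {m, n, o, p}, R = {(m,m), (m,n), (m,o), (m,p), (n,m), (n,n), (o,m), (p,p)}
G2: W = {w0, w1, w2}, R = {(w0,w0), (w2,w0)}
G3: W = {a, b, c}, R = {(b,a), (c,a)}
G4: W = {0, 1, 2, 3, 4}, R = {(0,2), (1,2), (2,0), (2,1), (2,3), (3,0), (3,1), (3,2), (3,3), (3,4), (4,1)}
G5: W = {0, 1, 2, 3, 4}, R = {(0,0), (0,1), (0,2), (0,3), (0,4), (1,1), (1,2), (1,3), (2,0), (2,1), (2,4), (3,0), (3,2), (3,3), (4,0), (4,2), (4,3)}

G2, G3

This is the axiom for transitivity; its first-order frame correspondent is \forall x \forall y \forall z (Rxy \wedge Ryz \to Rxz).
G1: fails — Rom and Rmo but not Roo.
G2: satisfies the condition.
G3: satisfies the condition.
G4: fails — R02 and R23 but not R03.
G5: fails — R32 and R21 but not R31.
Valid on: G2, G3.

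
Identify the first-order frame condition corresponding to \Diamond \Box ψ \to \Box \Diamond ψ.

Suppose ◇□ψ→□◇ψ is valid. Take Rxy, Rxz and set V(ψ)={w : Ryw}. Then □ψ at y so ◇□ψ at x, so □◇ψ at x, so ◇ψ at z, giving w with Rzw and Ryw.
Conversely, any frame satisfying \forall x \forall y \forall z (Rxy \wedge Rxz \to \exists w (Ryw \wedge Rzw)) validates the schema.
Frame condition: \forall x \forall y \forall z (Rxy \wedge Rxz \to \exists w (Ryw \wedge Rzw)).

convergence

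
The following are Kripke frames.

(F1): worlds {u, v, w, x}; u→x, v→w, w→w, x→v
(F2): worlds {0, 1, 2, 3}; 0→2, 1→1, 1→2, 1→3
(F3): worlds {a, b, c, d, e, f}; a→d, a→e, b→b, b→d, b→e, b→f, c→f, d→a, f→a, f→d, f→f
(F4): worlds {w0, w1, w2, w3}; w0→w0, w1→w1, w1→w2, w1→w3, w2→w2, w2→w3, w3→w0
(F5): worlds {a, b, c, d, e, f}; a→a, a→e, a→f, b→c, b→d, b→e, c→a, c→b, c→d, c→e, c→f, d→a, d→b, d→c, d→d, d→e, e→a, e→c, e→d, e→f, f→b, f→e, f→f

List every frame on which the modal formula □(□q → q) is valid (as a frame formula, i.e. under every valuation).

none

The schema corresponds to shift-reflexivity: ∀x ∀y (Rxy → Ryy).
(F1): fails — Rxv but not Rvv.
(F2): fails — R12 but not R22.
(F3): fails — Rfd but not Rdd.
(F4): fails — Rw1w3 but not Rw3w3.
(F5): fails — Rae but not Ree.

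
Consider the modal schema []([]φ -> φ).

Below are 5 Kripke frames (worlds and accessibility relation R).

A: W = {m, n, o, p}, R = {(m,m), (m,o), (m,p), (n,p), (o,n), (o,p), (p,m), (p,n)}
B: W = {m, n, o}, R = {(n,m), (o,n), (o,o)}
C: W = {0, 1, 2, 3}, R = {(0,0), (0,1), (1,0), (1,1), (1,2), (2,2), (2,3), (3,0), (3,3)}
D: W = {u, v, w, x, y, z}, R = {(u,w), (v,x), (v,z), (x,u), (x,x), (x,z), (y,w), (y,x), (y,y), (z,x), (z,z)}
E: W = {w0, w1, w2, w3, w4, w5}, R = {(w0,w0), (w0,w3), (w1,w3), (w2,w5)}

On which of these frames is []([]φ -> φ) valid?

C

The schema corresponds to shift-reflexivity: forall x forall y (Rxy -> Ryy).
A: fails — Ron but not Rnn.
B: fails — Rnm but not Rmm.
C: satisfies the condition.
D: fails — Ruw but not Rww.
E: fails — Rw2w5 but not Rw5w5.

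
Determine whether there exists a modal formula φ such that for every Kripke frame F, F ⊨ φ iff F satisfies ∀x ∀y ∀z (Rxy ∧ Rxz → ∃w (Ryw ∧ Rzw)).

This is a Sahlqvist condition; the .2 axiom ◇□p → □◇p defines it.

Yes — defined by ◇□p → □◇p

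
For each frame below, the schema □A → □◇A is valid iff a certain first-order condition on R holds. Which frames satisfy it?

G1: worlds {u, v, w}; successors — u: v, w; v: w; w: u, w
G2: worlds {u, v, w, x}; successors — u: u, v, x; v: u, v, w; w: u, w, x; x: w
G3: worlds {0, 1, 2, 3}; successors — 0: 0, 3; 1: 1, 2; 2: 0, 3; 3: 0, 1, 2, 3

G1

This is the axiom for a generalized confluence (Geach) condition; its first-order frame correspondent is ∀x ∀z (xRz → ∃w (xRw ∧ zRw)).
G1: satisfies the condition.
G2: fails — uRx but no t with uRt and xRt.
G3: fails — 1R2 but no w with 1Rw and 2Rw.
Valid on: G1.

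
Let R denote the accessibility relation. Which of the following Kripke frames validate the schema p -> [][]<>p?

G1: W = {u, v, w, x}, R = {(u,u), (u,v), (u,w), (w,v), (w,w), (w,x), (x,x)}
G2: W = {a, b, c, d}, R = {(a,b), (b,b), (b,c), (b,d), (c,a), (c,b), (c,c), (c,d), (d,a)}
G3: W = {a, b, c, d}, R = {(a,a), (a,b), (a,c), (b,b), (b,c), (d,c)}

The schema corresponds to a generalized confluence (Geach) condition: forall x forall z (x R^2 z -> exists w (x = w & zRw)).
G1: fails — uR²v but no t with u=t and vRt.
G2: fails — aR²b but no w with a=w and bRw.
G3: fails — aR²b but no w with a=w and bRw.
Valid on no frame.

none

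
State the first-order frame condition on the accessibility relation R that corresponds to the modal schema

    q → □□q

This is a Sahlqvist (Geach-type) schema ◇^0□^0q → □^2◇^0q.
Minimal-valuation argument: fix x; take any y with xR^0y and any z with xR^2z. Set V(q) to the set of worlds R-reachable from y in exactly 0 steps. Then □^0q holds at y, so the antecedent holds at x; validity forces ◇^0q at z, giving a w with zR^0w and yR^0w.
First-order correspondent: ∀x ∀z (xR²z → ∃w (x = w ∧ z = w)).

∀x ∀z (xR²z → ∃w (x = w ∧ z = w))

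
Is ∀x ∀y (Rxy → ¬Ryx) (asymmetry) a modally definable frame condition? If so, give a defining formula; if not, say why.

Not definable by any modal formula

Modal frame validity is preserved under surjective bounded morphisms.
The 3-cycle (worlds a,b,c with a→b→c→a) is asymmetric. Mapping every world to a single reflexive point • is a surjective bounded morphism, and the reflexive point is not asymmetric (R•• but asymmetry requires ¬R••).
Hence asymmetry is not modally definable.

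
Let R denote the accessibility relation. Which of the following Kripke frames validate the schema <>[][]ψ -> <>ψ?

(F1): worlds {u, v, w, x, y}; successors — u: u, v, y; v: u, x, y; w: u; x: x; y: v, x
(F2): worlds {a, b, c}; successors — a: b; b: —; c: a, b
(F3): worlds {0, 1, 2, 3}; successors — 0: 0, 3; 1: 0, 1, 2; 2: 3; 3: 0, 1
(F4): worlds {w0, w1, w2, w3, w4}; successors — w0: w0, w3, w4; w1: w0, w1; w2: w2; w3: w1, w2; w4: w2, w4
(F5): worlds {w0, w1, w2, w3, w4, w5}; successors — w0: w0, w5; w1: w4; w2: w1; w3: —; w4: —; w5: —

Frame correspondent (Sahlqvist): forall x forall y (xRy -> exists w (y R^2 w & xRw)) — i.e. a generalized confluence (Geach) condition.
(F1): ✓.
(F2): fails — aRb but no w with bR²w and aRw.
(F3): ✓.
(F4): ✓.
(F5): fails — w0Rw5 but no w with w5R²w and w0Rw.

(F1), (F3), (F4)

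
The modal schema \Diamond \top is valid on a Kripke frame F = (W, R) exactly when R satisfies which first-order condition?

seriality: \forall x \exists y Rxy

◇⊤ holds at w iff w has a successor, so frame-validity of ◇⊤ is exactly seriality. Equivalently via □p → ◇p:
Suppose □p→◇p is valid. At any x set V(p)=W. Then □p at x, so ◇p at x, so x has a successor.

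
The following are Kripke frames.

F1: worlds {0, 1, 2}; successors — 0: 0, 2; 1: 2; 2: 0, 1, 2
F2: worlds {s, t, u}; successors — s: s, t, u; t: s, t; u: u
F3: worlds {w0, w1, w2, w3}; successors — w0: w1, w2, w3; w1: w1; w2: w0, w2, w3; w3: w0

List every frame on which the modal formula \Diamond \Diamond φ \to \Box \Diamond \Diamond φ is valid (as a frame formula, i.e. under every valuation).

The schema corresponds to a generalized confluence (Geach) condition: \forall x \forall y \forall z ((x R^2 y \wedge xRz) \to \exists w (y = w \wedge z R^2 w)).
F1: condition met.
F2: fails — sR²s, sRu but no w with s=w and uR²w.
F3: fails — w0R²w0, w0Rw1 but no w with w0=w and w1R²w.
Valid on: F1.

F1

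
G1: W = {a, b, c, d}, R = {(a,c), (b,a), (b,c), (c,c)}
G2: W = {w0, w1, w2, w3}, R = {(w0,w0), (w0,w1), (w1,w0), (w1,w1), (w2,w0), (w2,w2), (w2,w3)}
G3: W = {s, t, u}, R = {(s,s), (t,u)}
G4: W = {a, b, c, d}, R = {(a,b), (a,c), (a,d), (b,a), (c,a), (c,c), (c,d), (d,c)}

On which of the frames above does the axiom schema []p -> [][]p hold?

G1, G3

The schema corresponds to transitivity: forall x forall y forall z (Rxy & Ryz -> Rxz).
G1: satisfies the condition.
G2: fails — Rw2w0 and Rw0w1 but not Rw2w1.
G3: satisfies the condition.
G4: fails — Rdc and Rcd but not Rdd.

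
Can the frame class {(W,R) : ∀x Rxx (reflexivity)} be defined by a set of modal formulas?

The condition is reflexivity. A defining modal formula is □r → r.
Suppose □r→r is valid. At any x set V(r)={w : Rxw}. Then □r holds at x, so r holds at x, i.e. Rxx.

Yes, by □r → r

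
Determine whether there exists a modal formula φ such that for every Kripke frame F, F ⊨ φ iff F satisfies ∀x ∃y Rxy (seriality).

This is a Sahlqvist condition; the D axiom □p → ◇p defines it.

Yes, by □p → ◇p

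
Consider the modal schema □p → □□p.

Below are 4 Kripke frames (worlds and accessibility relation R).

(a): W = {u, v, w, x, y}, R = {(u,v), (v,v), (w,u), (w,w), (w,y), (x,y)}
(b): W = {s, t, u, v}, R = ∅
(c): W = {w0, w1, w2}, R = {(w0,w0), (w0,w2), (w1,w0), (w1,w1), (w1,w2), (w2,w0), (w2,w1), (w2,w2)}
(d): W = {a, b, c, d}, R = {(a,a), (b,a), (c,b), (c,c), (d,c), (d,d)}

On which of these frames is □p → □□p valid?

(b)

This is the axiom for transitivity; its first-order frame correspondent is ∀x ∀y ∀z (Rxy ∧ Ryz → Rxz).
(a): fails — Rwu and Ruv but not Rwv.
(b): condition met.
(c): fails — Rw0w2 and Rw2w1 but not Rw0w1.
(d): fails — Rdc and Rcb but not Rdb.
Valid on: (b).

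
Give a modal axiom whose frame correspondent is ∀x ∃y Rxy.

This is seriality; the standard corresponding axiom is D: □s → ◇s.

□s → ◇s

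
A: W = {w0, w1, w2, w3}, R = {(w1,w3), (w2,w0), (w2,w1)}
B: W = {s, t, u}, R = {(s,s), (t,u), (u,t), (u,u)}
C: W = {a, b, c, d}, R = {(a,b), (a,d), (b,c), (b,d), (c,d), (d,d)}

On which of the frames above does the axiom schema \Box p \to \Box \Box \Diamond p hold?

This is the axiom for a generalized confluence (Geach) condition; its first-order frame correspondent is \forall x \forall z (x R^2 z \to \exists w (xRw \wedge zRw)).
A: fails — w2R²w3 but no w with w2Rw and w3Rw.
B: condition met.
C: condition met.

B, C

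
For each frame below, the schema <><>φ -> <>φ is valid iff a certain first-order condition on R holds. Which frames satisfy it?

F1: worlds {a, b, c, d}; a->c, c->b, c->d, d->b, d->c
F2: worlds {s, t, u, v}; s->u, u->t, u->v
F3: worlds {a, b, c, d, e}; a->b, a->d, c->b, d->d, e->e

F3

Frame correspondent (Sahlqvist): forall x forall y forall z (Rxy & Ryz -> Rxz) — i.e. transitivity.
F1: fails — Rcd and Rdc but not Rcc.
F2: fails — Rsu and Ruv but not Rsv.
F3: holds.
Valid on: F3.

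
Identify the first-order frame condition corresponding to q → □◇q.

This schema is the B axiom.
It corresponds to symmetry: ∀x ∀y (Rxy → Ryx).

symmetry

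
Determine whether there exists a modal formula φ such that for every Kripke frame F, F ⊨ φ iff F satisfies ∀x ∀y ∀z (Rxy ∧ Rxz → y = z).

Yes: it is partial functionality, defined by the CD schema ◇r → □r.
Suppose ◇r→□r is valid. Take Rxy, Rxz and set V(r)={y}. Then ◇r at x, so □r at x, so r at z, i.e. z=y.

Yes, by ◇r → □r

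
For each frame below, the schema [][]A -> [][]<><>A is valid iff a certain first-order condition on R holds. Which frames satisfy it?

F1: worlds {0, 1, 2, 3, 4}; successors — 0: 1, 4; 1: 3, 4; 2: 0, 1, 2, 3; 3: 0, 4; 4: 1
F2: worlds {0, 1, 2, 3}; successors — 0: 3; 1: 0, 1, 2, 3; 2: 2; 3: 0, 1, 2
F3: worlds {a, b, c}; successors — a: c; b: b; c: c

The schema corresponds to a generalized confluence (Geach) condition: forall x forall z (x R^2 z -> exists w (x R^2 w & z R^2 w)).
F1: ✓.
F2: ✓.
F3: ✓.
Valid on: F1, F2, F3.

F1, F2, F3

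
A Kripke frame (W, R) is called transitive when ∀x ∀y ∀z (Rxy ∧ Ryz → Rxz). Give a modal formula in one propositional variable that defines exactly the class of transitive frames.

□q → □□q

The condition is transitivity. The 4 schema □q → □□q defines it.
Suppose □q→□□q is valid. Take Rxy, Ryz and set V(q)={w : Rxw}. Then □q at x, so □□q at x, so □q at y, so q at z, i.e. Rxz.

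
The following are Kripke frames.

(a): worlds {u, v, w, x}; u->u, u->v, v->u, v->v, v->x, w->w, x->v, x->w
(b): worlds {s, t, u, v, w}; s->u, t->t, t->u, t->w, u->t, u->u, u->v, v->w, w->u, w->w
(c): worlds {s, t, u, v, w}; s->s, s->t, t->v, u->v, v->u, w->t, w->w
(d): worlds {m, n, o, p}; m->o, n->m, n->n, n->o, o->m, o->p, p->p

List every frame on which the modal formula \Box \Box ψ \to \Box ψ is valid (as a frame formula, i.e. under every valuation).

Frame correspondent (Sahlqvist): \forall x \forall y (Rxy \to \exists z (Rxz \wedge Rzy)) — i.e. density.
(a): holds.
(b): holds.
(c): fails — Ruv but no z with Ruz and Rzv.
(d): fails — Rom but no z with Roz and Rzm.
Valid on: (a), (b).

(a), (b)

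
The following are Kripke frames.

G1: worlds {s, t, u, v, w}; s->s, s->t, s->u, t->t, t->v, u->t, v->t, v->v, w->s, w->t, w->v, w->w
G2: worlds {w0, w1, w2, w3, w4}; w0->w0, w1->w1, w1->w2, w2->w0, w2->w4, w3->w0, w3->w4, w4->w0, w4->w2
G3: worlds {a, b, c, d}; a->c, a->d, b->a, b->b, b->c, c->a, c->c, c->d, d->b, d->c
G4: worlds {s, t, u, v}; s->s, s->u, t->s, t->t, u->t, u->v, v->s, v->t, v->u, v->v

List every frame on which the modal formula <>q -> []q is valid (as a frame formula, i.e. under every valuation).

none

This is the axiom for partial functionality; its first-order frame correspondent is forall x forall y forall z (Rxy & Rxz -> y = z).
G1: fails — s sees both s and t.
G2: fails — w1 sees both w1 and w2.
G3: fails — a sees both c and d.
G4: fails — s sees both s and u.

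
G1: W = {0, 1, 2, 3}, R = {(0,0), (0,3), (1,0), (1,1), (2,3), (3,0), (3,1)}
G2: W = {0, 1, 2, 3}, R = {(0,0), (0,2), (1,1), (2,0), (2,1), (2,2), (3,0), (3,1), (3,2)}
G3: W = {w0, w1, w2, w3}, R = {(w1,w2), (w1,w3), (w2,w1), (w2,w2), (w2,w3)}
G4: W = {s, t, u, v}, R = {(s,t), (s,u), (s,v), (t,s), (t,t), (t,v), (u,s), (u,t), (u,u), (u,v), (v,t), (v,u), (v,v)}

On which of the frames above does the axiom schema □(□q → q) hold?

G2

Frame correspondent (Sahlqvist): ∀x ∀y (Rxy → Ryy) — i.e. shift-reflexivity.
G1: fails — R23 but not R33.
G2: holds.
G3: fails — Rw1w3 but not Rw3w3.
G4: fails — Rus but not Rss.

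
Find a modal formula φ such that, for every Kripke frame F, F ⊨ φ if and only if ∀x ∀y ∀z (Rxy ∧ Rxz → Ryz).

This is the Euclidean property; the standard corresponding axiom is 5: ◇r → □◇r.
Suppose ◇r→□◇r is valid. Take Rxy, Rxz and set V(r)={y}. Then ◇r at x, so □◇r at x, so ◇r at z, so some w with Rzw has r; w=y, i.e. Rzy. By symmetry of the argument, Ryz.

◇r → □◇r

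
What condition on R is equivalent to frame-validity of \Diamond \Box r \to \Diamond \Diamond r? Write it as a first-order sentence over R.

This is a Sahlqvist (Geach-type) schema ◇^1□^1r → □^0◇^2r.
Minimal-valuation argument: fix x; take any y with xR^1y and any z with xR^0z. Set V(r) to the set of worlds R-reachable from y in exactly 1 step. Then □^1r holds at y, so the antecedent holds at x; validity forces ◇^2r at z, giving a w with zR^2w and yR^1w.
First-order correspondent: \forall x \forall y (xRy \to \exists w (yRw \wedge x R^2 w)).

\forall x \forall y (xRy \to \exists w (yRw \wedge x R^2 w))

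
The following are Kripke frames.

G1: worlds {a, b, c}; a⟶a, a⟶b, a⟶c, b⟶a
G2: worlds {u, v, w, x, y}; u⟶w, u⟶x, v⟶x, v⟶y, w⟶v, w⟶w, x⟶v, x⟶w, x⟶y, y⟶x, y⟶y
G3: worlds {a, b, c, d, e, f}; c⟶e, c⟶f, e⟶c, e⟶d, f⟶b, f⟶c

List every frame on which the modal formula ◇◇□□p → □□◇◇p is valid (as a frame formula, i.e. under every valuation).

Frame correspondent (Sahlqvist): ∀x ∀y ∀z ((xR²y ∧ xR²z) → ∃w (yR²w ∧ zR²w)) — i.e. a generalized confluence (Geach) condition.
G1: fails — aR²a, aR²c but no w with aR²w and cR²w.
G2: satisfies the condition.
G3: fails — cR²b, cR²b but no w with bR²w and bR²w.

G2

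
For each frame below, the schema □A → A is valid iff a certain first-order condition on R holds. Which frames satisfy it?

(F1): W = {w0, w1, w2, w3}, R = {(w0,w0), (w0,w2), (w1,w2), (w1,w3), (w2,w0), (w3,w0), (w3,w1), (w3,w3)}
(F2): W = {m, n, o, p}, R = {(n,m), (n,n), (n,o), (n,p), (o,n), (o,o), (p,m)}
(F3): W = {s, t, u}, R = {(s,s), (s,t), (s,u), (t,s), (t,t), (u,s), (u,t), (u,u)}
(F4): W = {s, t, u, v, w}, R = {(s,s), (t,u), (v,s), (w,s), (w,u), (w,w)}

(F3)

This is the axiom for reflexivity; its first-order frame correspondent is ∀x Rxx.
(F1): fails — world w1 does not see itself.
(F2): fails — world m does not see itself.
(F3): holds.
(F4): fails — world t does not see itself.
Valid on: (F3).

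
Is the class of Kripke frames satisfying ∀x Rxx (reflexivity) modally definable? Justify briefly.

Yes — defined by □r → r

The condition is reflexivity. A defining modal formula is □r → r.
Suppose □r→r is valid. At any x set V(r)={w : Rxw}. Then □r holds at x, so r holds at x, i.e. Rxx.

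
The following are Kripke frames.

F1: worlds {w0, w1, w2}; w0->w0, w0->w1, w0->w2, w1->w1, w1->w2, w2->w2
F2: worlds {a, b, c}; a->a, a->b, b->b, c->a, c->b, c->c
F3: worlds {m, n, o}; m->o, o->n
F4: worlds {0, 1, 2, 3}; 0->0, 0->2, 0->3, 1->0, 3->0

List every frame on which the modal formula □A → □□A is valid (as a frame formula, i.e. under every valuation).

Frame correspondent (Sahlqvist): ∀x ∀y ∀z (Rxy ∧ Ryz → Rxz) — i.e. transitivity.
F1: satisfies the condition.
F2: satisfies the condition.
F3: fails — Rmo and Ron but not Rmn.
F4: fails — R10 and R02 but not R12.

F1, F2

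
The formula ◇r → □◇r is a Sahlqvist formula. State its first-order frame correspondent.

the Euclidean property

Suppose ◇r→□◇r is valid. Take Rxy, Rxz and set V(r)={y}. Then ◇r at x, so □◇r at x, so ◇r at z, so some w with Rzw has r; w=y, i.e. Rzy. By symmetry of the argument, Ryz.
Conversely, on a frame with the Euclidean property the schema holds at every world under every valuation.
Frame condition: ∀x ∀y ∀z (Rxy ∧ Rxz → Ryz).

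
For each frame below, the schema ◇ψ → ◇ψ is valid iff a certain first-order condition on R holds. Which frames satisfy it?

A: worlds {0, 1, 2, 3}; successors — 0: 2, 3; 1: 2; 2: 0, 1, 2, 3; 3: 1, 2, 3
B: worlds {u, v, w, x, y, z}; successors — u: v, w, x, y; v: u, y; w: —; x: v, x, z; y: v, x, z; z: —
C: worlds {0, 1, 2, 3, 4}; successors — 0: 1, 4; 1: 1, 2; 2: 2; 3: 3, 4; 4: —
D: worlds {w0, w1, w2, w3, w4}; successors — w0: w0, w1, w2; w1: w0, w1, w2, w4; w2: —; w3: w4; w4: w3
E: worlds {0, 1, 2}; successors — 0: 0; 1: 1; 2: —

This is the axiom for a generalized confluence (Geach) condition; its first-order frame correspondent is ∀x ∀y (xRy → ∃w (y = w ∧ xRw)).
A: satisfies the condition.
B: satisfies the condition.
C: satisfies the condition.
D: satisfies the condition.
E: satisfies the condition.
Valid on: A, B, C, D, E.

A, B, C, D, E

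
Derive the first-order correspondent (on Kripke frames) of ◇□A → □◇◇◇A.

∀x ∀y ∀z ((xRy ∧ xRz) → ∃w (yRw ∧ zR³w))

This is a Sahlqvist (Geach-type) schema ◇^1□^1A → □^1◇^3A.
Minimal-valuation argument: fix x; take any y with xR^1y and any z with xR^1z. Set V(A) to the set of worlds R-reachable from y in exactly 1 step. Then □^1A holds at y, so the antecedent holds at x; validity forces ◇^3A at z, giving a w with zR^3w and yR^1w.
First-order correspondent: ∀x ∀y ∀z ((xRy ∧ xRz) → ∃w (yRw ∧ zR³w)).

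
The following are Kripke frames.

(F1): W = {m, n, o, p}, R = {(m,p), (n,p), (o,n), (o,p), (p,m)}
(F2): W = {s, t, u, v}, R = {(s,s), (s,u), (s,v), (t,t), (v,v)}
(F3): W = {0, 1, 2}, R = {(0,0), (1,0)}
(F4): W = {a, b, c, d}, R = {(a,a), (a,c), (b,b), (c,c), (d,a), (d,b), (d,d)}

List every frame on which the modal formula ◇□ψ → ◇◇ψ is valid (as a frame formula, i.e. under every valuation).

The schema corresponds to a generalized confluence (Geach) condition: ∀x ∀y (xRy → ∃w (yRw ∧ xR²w)).
(F1): holds.
(F2): fails — sRu but no w with uRw and sR²w.
(F3): holds.
(F4): holds.

(F1), (F3), (F4)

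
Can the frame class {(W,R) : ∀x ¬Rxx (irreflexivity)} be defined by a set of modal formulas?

No — not modally definable

Modal frame validity is preserved under surjective bounded morphisms.
The 4-cycle (worlds a,b,c,d with a→b→c→d→a) is irreflexive, and the map sending every world to a single reflexive point • is a surjective bounded morphism (forth: every edge maps to (•,•); back: every world has a successor). So any modal formula valid on the 4-cycle is also valid on the reflexive point, which is not irreflexive.
So no modal formula (or set of formulas) defines exactly the irreflexive frames.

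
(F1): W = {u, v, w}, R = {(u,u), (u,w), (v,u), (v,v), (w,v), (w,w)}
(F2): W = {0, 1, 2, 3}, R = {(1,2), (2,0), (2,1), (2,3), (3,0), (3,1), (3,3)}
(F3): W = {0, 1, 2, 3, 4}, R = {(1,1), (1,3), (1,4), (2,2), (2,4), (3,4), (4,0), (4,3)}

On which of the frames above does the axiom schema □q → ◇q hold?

(F1)

Frame correspondent (Sahlqvist): ∀x ∃y Rxy — i.e. seriality.
(F1): ✓.
(F2): fails — world 0 has no successor.
(F3): fails — world 0 has no successor.
Valid on: (F1).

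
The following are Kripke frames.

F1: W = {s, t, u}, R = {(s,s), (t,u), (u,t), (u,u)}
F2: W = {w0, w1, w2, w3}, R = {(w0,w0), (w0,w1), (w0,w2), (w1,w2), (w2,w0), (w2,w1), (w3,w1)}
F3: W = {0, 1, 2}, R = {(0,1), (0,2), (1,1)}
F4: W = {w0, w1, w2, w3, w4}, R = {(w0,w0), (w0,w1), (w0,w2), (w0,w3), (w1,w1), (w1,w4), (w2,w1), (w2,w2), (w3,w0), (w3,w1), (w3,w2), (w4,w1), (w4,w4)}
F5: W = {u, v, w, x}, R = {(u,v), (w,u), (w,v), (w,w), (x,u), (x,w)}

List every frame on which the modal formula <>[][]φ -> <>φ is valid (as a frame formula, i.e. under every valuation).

F1, F2, F4

Frame correspondent (Sahlqvist): forall x forall y (xRy -> exists w (y R^2 w & xRw)) — i.e. a generalized confluence (Geach) condition.
F1: condition met.
F2: condition met.
F3: fails — 0R2 but no w with 2R²w and 0Rw.
F4: condition met.
F5: fails — uRv but no t with vR²t and uRt.
Valid on: F1, F2, F4.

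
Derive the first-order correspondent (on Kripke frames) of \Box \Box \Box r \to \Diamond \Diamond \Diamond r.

This is a Sahlqvist (Geach-type) schema ◇^0□^3r → □^0◇^3r.
Minimal-valuation argument: fix x; take any y with xR^0y and any z with xR^0z. Set V(r) to the set of worlds R-reachable from y in exactly 3 steps. Then □^3r holds at y, so the antecedent holds at x; validity forces ◇^3r at z, giving a w with zR^3w and yR^3w.
First-order correspondent: \forall x \exists w (x R^3 w \wedge x R^3 w).

\forall x \exists w (x R^3 w \wedge x R^3 w)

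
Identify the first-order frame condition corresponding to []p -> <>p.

seriality: forall x exists y Rxy

This is the D axiom.
Its frame correspondent is seriality — forall x exists y Rxy.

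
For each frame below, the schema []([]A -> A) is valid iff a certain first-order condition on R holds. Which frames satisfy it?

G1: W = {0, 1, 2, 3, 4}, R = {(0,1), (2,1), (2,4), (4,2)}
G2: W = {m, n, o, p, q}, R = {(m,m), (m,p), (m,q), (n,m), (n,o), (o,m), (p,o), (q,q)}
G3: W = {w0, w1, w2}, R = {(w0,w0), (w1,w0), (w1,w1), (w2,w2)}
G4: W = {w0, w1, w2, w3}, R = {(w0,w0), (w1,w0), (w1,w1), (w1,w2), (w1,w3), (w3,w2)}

This is the axiom for shift-reflexivity; its first-order frame correspondent is forall x forall y (Rxy -> Ryy).
G1: fails — R01 but not R11.
G2: fails — Rno but not Roo.
G3: ✓.
G4: fails — Rw1w2 but not Rw2w2.
Valid on: G3.

G3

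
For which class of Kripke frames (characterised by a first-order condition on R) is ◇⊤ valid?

◇⊤ holds at w iff w has a successor, so frame-validity of ◇⊤ is exactly seriality. Equivalently via □r → ◇r:
Suppose □r→◇r is valid. At any x set V(r)=W. Then □r at x, so ◇r at x, so x has a successor.

Seriality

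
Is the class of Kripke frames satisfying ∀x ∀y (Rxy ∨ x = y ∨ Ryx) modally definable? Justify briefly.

Any modally definable frame class is closed under disjoint unions.
Take 3 disjoint single-world reflexive frames: each is trivially connected, but their disjoint union has 3 worlds with no edge between distinct components, so it is not connected.
So the class is not modally definable.

Not definable by any modal formula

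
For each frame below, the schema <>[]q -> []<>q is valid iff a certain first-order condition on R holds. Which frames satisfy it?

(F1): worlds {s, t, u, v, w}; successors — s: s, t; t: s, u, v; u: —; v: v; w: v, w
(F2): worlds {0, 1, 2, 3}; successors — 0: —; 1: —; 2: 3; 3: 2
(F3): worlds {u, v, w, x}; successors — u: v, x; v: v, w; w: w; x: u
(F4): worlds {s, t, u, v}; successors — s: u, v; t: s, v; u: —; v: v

This is the axiom for convergence; its first-order frame correspondent is forall x forall y forall z (Rxy & Rxz -> exists w (Ryw & Rzw)).
(F1): fails — Rtv and Rts but v and s have no common successor.
(F2): condition met.
(F3): fails — Ruv and Rux but v and x have no common successor.
(F4): fails — Rsv and Rsu but v and u have no common successor.
Valid on: (F2).

(F2)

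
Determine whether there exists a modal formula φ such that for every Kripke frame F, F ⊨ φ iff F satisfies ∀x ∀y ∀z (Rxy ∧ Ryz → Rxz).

Yes: it is transitivity, defined by the 4 schema □q → □□q.
Suppose □q→□□q is valid. Take Rxy, Ryz and set V(q)={w : Rxw}. Then □q at x, so □□q at x, so □q at y, so q at z, i.e. Rxz.

Yes, by □q → □□q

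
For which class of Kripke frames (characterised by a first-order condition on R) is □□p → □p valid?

Suppose □□p→□p is valid. Take Rxy and set V(p)={w : xR²w}. Then □□p at x, so □p at x, so p at y, i.e. ∃z(Rxz∧Rzy).

density: ∀x ∀y (Rxy → ∃z (Rxz ∧ Rzy))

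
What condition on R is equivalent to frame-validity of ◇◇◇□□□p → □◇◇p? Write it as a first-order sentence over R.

∀x ∀y ∀z ((xR³y ∧ xRz) → ∃w (yR³w ∧ zR²w))

This is a Sahlqvist (Geach-type) schema ◇^3□^3p → □^1◇^2p.
First-order correspondent: ∀x ∀y ∀z ((xR³y ∧ xRz) → ∃w (yR³w ∧ zR²w)).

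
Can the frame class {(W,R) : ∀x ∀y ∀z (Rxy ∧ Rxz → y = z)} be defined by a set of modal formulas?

Yes, by ◇r → □r

This is a Sahlqvist condition; the CD axiom ◇r → □r defines it.
Suppose ◇r→□r is valid. Take Rxy, Rxz and set V(r)={y}. Then ◇r at x, so □r at x, so r at z, i.e. z=y.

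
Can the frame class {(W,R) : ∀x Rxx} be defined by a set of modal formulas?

This is a Sahlqvist condition; the T axiom □q → q defines it.
Suppose □q→q is valid. At any x set V(q)={w : Rxw}. Then □q holds at x, so q holds at x, i.e. Rxx.

Yes — defined by □q → q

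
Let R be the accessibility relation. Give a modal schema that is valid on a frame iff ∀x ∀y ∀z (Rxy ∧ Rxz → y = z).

◇p → □p

This is partial functionality; the standard corresponding axiom is CD: ◇p → □p.
Suppose ◇p→□p is valid. Take Rxy, Rxz and set V(p)={y}. Then ◇p at x, so □p at x, so p at z, i.e. z=y.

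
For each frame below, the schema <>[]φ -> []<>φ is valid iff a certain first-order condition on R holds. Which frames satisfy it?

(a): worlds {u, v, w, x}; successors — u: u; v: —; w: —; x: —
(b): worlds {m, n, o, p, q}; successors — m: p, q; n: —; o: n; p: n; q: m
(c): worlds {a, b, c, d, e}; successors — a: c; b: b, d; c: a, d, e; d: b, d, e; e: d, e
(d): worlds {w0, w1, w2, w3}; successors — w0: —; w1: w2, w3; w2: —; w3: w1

Frame correspondent (Sahlqvist): forall x forall y forall z (Rxy & Rxz -> exists w (Ryw & Rzw)) — i.e. convergence.
(a): satisfies the condition.
(b): fails — Rmq and Rmp but q and p have no common successor.
(c): fails — Rcd and Rca but d and a have no common successor.
(d): fails — Rw1w2 and Rw1w2 but w2 and w2 have no common successor.

(a)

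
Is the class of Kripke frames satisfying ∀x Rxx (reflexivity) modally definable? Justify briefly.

Yes — defined by □p → p

The condition is reflexivity. A defining modal formula is □p → p.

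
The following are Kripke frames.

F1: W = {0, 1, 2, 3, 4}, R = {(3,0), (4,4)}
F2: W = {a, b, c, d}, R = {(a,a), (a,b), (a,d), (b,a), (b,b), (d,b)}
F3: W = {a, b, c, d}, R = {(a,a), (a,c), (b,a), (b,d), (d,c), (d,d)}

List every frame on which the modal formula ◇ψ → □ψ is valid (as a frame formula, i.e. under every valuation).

The schema corresponds to partial functionality: ∀x ∀y ∀z (Rxy ∧ Rxz → y = z).
F1: holds.
F2: fails — a sees both a and b.
F3: fails — a sees both a and c.

F1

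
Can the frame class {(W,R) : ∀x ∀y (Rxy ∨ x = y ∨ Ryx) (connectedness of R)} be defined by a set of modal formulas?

Not modally definable

Modal frame validity is preserved under disjoint unions.
Take 3 disjoint single-world reflexive frames: each is trivially connected, but their disjoint union has 3 worlds with no edge between distinct components, so it is not connected.
Hence connectedness of R is not modally definable.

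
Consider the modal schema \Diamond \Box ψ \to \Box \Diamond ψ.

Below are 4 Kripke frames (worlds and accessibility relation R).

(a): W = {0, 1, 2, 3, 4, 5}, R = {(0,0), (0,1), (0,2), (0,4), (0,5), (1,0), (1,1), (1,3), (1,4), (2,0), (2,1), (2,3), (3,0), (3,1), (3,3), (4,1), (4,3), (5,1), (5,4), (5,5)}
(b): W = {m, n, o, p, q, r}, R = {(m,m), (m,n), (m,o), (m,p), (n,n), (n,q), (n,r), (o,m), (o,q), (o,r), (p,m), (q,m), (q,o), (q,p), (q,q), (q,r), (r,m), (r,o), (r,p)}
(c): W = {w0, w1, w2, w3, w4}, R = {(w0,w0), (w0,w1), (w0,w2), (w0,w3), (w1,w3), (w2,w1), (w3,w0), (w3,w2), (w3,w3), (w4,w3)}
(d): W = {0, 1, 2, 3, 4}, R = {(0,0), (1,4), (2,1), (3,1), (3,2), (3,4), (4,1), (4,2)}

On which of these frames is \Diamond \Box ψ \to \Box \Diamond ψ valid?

The schema corresponds to convergence: \forall x \forall y \forall z (Rxy \wedge Rxz \to \exists w (Ryw \wedge Rzw)).
(a): satisfies the condition.
(b): fails — Rmn and Rmp but n and p have no common successor.
(c): fails — Rw0w1 and Rw0w2 but w1 and w2 have no common successor.
(d): fails — R34 and R31 but 4 and 1 have no common successor.
Valid on: (a).

(a)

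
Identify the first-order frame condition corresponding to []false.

□⊥ is valid iff no world has any successor (otherwise □⊥ fails at any world with one).
Conversely, on a frame with emptiness of R the schema holds at every world under every valuation.
So the correspondent is emptiness of R.

emptiness of R: forall x forall y ~Rxy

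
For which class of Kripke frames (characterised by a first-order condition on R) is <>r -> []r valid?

partial functionality

This is the CD axiom.
It corresponds to partial functionality: forall x forall y forall z (Rxy & Rxz -> y = z).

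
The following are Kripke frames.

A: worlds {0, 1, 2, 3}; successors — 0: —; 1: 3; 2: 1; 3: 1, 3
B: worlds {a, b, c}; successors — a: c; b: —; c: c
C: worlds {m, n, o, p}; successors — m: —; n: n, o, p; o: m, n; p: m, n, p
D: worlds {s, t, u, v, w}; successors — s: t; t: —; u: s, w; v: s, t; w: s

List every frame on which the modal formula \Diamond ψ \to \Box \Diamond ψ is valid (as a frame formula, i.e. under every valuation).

B

This is the axiom for the Euclidean property; its first-order frame correspondent is \forall x \forall y \forall z (Rxy \wedge Rxz \to Ryz).
A: fails — R21 and R21 but not R11.
B: holds.
C: fails — Rno and Rno but not Roo.
D: fails — Rst and Rst but not Rtt.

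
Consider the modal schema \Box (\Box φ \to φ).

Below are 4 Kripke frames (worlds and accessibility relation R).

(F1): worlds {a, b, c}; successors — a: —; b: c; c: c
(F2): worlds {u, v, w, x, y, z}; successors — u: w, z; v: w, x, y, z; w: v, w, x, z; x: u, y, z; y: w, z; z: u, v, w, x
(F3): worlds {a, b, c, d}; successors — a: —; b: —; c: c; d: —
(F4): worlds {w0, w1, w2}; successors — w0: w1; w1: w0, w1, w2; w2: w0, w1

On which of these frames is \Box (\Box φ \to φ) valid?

The schema corresponds to shift-reflexivity: \forall x \forall y (Rxy \to Ryy).
(F1): ✓.
(F2): fails — Rvz but not Rzz.
(F3): ✓.
(F4): fails — Rw1w2 but not Rw2w2.

(F1), (F3)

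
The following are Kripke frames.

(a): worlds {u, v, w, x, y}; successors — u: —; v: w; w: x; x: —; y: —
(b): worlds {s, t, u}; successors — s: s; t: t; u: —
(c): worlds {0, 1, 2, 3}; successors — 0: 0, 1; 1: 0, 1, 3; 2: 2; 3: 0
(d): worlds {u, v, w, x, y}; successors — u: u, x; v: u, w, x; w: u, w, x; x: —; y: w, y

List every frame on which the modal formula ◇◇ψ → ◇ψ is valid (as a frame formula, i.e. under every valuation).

(b)

Frame correspondent (Sahlqvist): ∀x ∀y (xR²y → ∃w (y = w ∧ xRw)) — i.e. a generalized confluence (Geach) condition.
(a): fails — vR²x but no t with x=t and vRt.
(b): condition met.
(c): fails — 0R²3 but no w with 3=w and 0Rw.
(d): fails — yR²u but no t with u=t and yRt.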